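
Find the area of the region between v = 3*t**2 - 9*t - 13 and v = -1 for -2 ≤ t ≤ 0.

The difference (3*t**2 - 9*t - 13) - (-1) = 3*t**2 - 9*t - 12 changes sign at t = -1 inside [-2, 0], so split the integral there.
∫[-2,-1] (3*t**2 - 9*t - 12) dt = 17/2.
∫[-1,0] (3*t**2 - 9*t - 12) dt = -13/2; the area of that piece is 13/2.
Total area = 17/2 + 13/2 = 15.

15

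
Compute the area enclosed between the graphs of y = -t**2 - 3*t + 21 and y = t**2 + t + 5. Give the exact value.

Set the curves equal: -t**2 - 3*t + 21 = t**2 + t + 5, so -2*t**2 - 4*t + 16 = 0, which factors as -2*(t - 2)*(t + 4) = 0. The curves meet at t = -4, 2.
On [-4, 2], y = -t**2 - 3*t + 21 is on top; that piece has area ∫[-4,2] (-2*t**2 - 4*t + 16) dt = 72.

72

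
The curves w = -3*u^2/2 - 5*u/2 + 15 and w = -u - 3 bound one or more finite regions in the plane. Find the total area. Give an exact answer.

Set the curves equal: -3*u^2/2 - 5*u/2 + 15 = -u - 3, so -3*u^2/2 - 3*u/2 + 18 = 0, which factors as -3*(u - 3)*(u + 4)/2 = 0. The curves meet at u = -4, 3.
On [-4, 3], w = -3*u^2/2 - 5*u/2 + 15 is on top; that piece has area ∫[-4,3] (-3*u^2/2 - 3*u/2 + 18) du = 343/4.

343/4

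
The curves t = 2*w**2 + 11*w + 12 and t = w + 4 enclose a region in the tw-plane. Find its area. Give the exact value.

9

Both boundary curves give t as a function of w, so integrate with respect to w. Setting them equal: 2*w**2 + 10*w + 8 = 0, i.e. 2*(w + 1)*(w + 4) = 0, so they meet at w = -4, -1.
For w in [-4, -1], t = 2*w**2 + 11*w + 12 is on the left; area = ∫[-4,-1] (-(2*w**2 + 10*w + 8)) dw = 9.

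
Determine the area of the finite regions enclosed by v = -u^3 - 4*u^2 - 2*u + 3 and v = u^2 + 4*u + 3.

Set the curves equal: -u^3 - 4*u^2 - 2*u + 3 = u^2 + 4*u + 3, so -u^3 - 5*u^2 - 6*u = 0, which factors as -u*(u + 2)*(u + 3) = 0. The curves meet at u = -3, -2, 0.
On [-3, -2], v = u^2 + 4*u + 3 is on top; that piece has area ∫[-3,-2] (-(-u^3 - 5*u^2 - 6*u)) du = 5/12.
On [-2, 0], v = -u^3 - 4*u^2 - 2*u + 3 is on top; that piece has area ∫[-2,0] (-u^3 - 5*u^2 - 6*u) du = 8/3.
Total enclosed area = 5/12 + 8/3 = 37/12.

37/12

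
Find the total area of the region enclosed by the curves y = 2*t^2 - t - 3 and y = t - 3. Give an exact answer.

Set the curves equal: 2*t^2 - t - 3 = t - 3, so 2*t^2 - 2*t = 0, which factors as 2*t*(t - 1) = 0. The curves meet at t = 0, 1.
On [0, 1], y = t - 3 is on top; that piece has area ∫[0,1] (-(2*t^2 - 2*t)) dt = 1/3.

1/3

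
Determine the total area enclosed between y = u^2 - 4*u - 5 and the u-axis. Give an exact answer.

The curve meets the u-axis where u^2 - 4*u - 5 = 0, i.e. (u - 5)*(u + 1) = 0, at u = -1, 5.
On [-1, 5] the curve lies below the axis; ∫[-1,5] (u^2 - 4*u - 5) du = -36, giving area 36.

36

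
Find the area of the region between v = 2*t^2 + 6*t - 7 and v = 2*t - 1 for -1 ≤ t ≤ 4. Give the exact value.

194/3

The difference (2*t^2 + 6*t - 7) - (2*t - 1) = 2*t^2 + 4*t - 6 changes sign at t = 1 inside [-1, 4], so split the integral there.
∫[-1,1] (2*t^2 + 4*t - 6) dt = -32/3; the area of that piece is 32/3.
∫[1,4] (2*t^2 + 4*t - 6) dt = 54.
Total area = 32/3 + 54 = 194/3.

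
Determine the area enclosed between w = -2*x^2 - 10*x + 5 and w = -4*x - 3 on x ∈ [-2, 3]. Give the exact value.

157/3

The difference (-2*x^2 - 10*x + 5) - (-4*x - 3) = -2*x^2 - 6*x + 8 changes sign at x = 1 inside [-2, 3], so split the integral there.
∫[-2,1] (-2*x^2 - 6*x + 8) dx = 27.
∫[1,3] (-2*x^2 - 6*x + 8) dx = -76/3; the area of that piece is 76/3.
Total area = 27 + 76/3 = 157/3.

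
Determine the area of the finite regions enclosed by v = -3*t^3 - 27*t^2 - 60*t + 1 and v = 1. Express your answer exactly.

393/4

Set the curves equal: -3*t^3 - 27*t^2 - 60*t + 1 = 1, so -3*t^3 - 27*t^2 - 60*t = 0, which factors as -3*t*(t + 4)*(t + 5) = 0. The curves meet at t = -5, -4, 0.
On [-5, -4], v = 1 is on top; that piece has area ∫[-5,-4] (-(-3*t^3 - 27*t^2 - 60*t)) dt = 9/4.
On [-4, 0], v = -3*t^3 - 27*t^2 - 60*t + 1 is on top; that piece has area ∫[-4,0] (-3*t^3 - 27*t^2 - 60*t) dt = 96.
Total enclosed area = 9/4 + 96 = 393/4.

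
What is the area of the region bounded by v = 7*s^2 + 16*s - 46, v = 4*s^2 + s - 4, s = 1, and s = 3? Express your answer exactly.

27

The difference (7*s^2 + 16*s - 46) - (4*s^2 + s - 4) = 3*s^2 + 15*s - 42 changes sign at s = 2 inside [1, 3], so split the integral there.
∫[1,2] (3*s^2 + 15*s - 42) ds = -25/2; the area of that piece is 25/2.
∫[2,3] (3*s^2 + 15*s - 42) ds = 29/2.
Total area = 25/2 + 29/2 = 27.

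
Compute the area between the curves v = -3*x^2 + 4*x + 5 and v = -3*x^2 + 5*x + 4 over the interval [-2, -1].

5/2

On [-2, -1], (-3*x^2 + 4*x + 5) - (-3*x^2 + 5*x + 4) = -x + 1 is ≥ 0 throughout, so the area is a single integral of |-x + 1|.
∫[-2,-1] (-x + 1) dx = 5/2.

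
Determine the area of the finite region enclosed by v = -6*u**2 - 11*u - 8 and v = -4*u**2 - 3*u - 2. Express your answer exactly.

Set the curves equal: -6*u**2 - 11*u - 8 = -4*u**2 - 3*u - 2, so -2*u**2 - 8*u - 6 = 0, which factors as -2*(u + 1)*(u + 3) = 0. The curves meet at u = -3, -1.
On [-3, -1], v = -6*u**2 - 11*u - 8 is on top; that piece has area ∫[-3,-1] (-2*u**2 - 8*u - 6) du = 8/3.

8/3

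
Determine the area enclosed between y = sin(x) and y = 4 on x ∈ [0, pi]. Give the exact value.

On [0, pi], (sin(x)) - (4) = sin(x) - 4 is ≤ 0 throughout, so the area is a single integral of |sin(x) - 4|.
∫[0,pi] (sin(x) - 4) dx = 2 - 4*pi; the area of that piece is -2 + 4*pi.

-2 + 4*pi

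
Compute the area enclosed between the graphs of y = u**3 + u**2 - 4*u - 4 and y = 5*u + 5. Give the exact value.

148/3

Set the curves equal: u**3 + u**2 - 4*u - 4 = 5*u + 5, so u**3 + u**2 - 9*u - 9 = 0, which factors as (u - 3)*(u + 1)*(u + 3) = 0. The curves meet at u = -3, -1, 3.
On [-3, -1], y = u**3 + u**2 - 4*u - 4 is on top; that piece has area ∫[-3,-1] (u**3 + u**2 - 9*u - 9) du = 20/3.
On [-1, 3], y = 5*u + 5 is on top; that piece has area ∫[-1,3] (-(u**3 + u**2 - 9*u - 9)) du = 128/3.
Total enclosed area = 20/3 + 128/3 = 148/3.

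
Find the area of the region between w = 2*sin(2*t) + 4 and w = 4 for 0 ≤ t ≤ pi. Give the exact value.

The difference (2*sin(2*t) + 4) - (4) = 2*sin(2*t) changes sign at t = pi/2 inside [0, pi], so split the integral there.
∫[0,pi/2] (2*sin(2*t)) dt = 2.
∫[pi/2,pi] (2*sin(2*t)) dt = -2; the area of that piece is 2.
Total area = 2 + 2 = 4.

4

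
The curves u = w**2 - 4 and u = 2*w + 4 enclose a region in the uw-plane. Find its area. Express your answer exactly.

36

Both boundary curves give u as a function of w, so integrate with respect to w. Setting them equal: w**2 - 2*w - 8 = 0, i.e. (w - 4)*(w + 2) = 0, so they meet at w = -2, 4.
For w in [-2, 4], u = w**2 - 4 is on the left; area = ∫[-2,4] (-(w**2 - 2*w - 8)) dw = 36.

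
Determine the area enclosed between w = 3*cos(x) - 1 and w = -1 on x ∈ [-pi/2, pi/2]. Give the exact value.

6

On [-pi/2, pi/2], (3*cos(x) - 1) - (-1) = 3*cos(x) is ≥ 0 throughout, so the area is a single integral of |3*cos(x)|.
∫[-pi/2,pi/2] (3*cos(x)) dx = 6.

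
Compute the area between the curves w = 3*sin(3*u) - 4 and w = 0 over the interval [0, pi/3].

-2 + 4*pi/3

On [0, pi/3], (3*sin(3*u) - 4) - (0) = 3*sin(3*u) - 4 is ≤ 0 throughout, so the area is a single integral of |3*sin(3*u) - 4|.
∫[0,pi/3] (3*sin(3*u) - 4) du = 2 - 4*pi/3; the area of that piece is -2 + 4*pi/3.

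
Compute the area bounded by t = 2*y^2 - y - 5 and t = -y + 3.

64/3

Both boundary curves give t as a function of y, so integrate with respect to y. Setting them equal: 2*y^2 - 8 = 0, i.e. 2*(y - 2)*(y + 2) = 0, so they meet at y = -2, 2.
For y in [-2, 2], t = 2*y^2 - y - 5 is on the left; area = ∫[-2,2] (-(2*y^2 - 8)) dy = 64/3.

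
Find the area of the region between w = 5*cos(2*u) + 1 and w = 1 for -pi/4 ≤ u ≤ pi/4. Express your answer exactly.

On [-pi/4, pi/4], (5*cos(2*u) + 1) - (1) = 5*cos(2*u) is ≥ 0 throughout, so the area is a single integral of |5*cos(2*u)|.
∫[-pi/4,pi/4] (5*cos(2*u)) du = 5.

5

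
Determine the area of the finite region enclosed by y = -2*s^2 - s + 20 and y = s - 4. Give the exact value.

Set the curves equal: -2*s^2 - s + 20 = s - 4, so -2*s^2 - 2*s + 24 = 0, which factors as -2*(s - 3)*(s + 4) = 0. The curves meet at s = -4, 3.
On [-4, 3], y = -2*s^2 - s + 20 is on top; that piece has area ∫[-4,3] (-2*s^2 - 2*s + 24) ds = 343/3.

343/3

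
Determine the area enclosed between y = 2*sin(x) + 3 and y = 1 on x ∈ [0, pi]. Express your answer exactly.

4 + 2*pi

On [0, pi], (2*sin(x) + 3) - (1) = 2*sin(x) + 2 is ≥ 0 throughout, so the area is a single integral of |2*sin(x) + 2|.
∫[0,pi] (2*sin(x) + 2) dx = 4 + 2*pi.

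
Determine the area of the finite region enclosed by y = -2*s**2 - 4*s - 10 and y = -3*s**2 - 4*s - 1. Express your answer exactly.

Set the curves equal: -2*s**2 - 4*s - 10 = -3*s**2 - 4*s - 1, so s**2 - 9 = 0, which factors as (s - 3)*(s + 3) = 0. The curves meet at s = -3, 3.
On [-3, 3], y = -3*s**2 - 4*s - 1 is on top; that piece has area ∫[-3,3] (-(s**2 - 9)) ds = 36.

36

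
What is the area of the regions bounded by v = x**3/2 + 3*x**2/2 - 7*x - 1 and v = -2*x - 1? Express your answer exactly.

Set the curves equal: x**3/2 + 3*x**2/2 - 7*x - 1 = -2*x - 1, so x**3/2 + 3*x**2/2 - 5*x = 0, which factors as x*(x - 2)*(x + 5)/2 = 0. The curves meet at x = -5, 0, 2.
On [-5, 0], v = x**3/2 + 3*x**2/2 - 7*x - 1 is on top; that piece has area ∫[-5,0] (x**3/2 + 3*x**2/2 - 5*x) dx = 375/8.
On [0, 2], v = -2*x - 1 is on top; that piece has area ∫[0,2] (-(x**3/2 + 3*x**2/2 - 5*x)) dx = 4.
Total enclosed area = 375/8 + 4 = 407/8.

407/8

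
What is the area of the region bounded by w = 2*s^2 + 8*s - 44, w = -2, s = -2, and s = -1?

On [-2, -1], (2*s^2 + 8*s - 44) - (-2) = 2*s^2 + 8*s - 42 is ≤ 0 throughout, so the area is a single integral of |2*s^2 + 8*s - 42|.
∫[-2,-1] (2*s^2 + 8*s - 42) ds = -148/3; the area of that piece is 148/3.

148/3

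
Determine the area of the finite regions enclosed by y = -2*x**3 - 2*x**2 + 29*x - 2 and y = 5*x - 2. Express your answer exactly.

Set the curves equal: -2*x**3 - 2*x**2 + 29*x - 2 = 5*x - 2, so -2*x**3 - 2*x**2 + 24*x = 0, which factors as -2*x*(x - 3)*(x + 4) = 0. The curves meet at x = -4, 0, 3.
On [-4, 0], y = 5*x - 2 is on top; that piece has area ∫[-4,0] (-(-2*x**3 - 2*x**2 + 24*x)) dx = 320/3.
On [0, 3], y = -2*x**3 - 2*x**2 + 29*x - 2 is on top; that piece has area ∫[0,3] (-2*x**3 - 2*x**2 + 24*x) dx = 99/2.
Total enclosed area = 320/3 + 99/2 = 937/6.

937/6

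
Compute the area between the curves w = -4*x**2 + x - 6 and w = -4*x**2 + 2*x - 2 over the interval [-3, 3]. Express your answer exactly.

24

On [-3, 3], (-4*x**2 + x - 6) - (-4*x**2 + 2*x - 2) = -x - 4 is ≤ 0 throughout, so the area is a single integral of |-x - 4|.
∫[-3,3] (-x - 4) dx = -24; the area of that piece is 24.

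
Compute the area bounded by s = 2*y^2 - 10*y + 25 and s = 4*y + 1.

Both boundary curves give s as a function of y, so integrate with respect to y. Setting them equal: 2*y^2 - 14*y + 24 = 0, i.e. 2*(y - 4)*(y - 3) = 0, so they meet at y = 3, 4.
For y in [3, 4], s = 2*y^2 - 10*y + 25 is on the left; area = ∫[3,4] (-(2*y^2 - 14*y + 24)) dy = 1/3.

1/3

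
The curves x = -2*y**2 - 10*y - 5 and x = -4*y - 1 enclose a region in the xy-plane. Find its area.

Both boundary curves give x as a function of y, so integrate with respect to y. Setting them equal: -2*y**2 - 6*y - 4 = 0, i.e. -2*(y + 1)*(y + 2) = 0, so they meet at y = -2, -1.
For y in [-2, -1], x = -2*y**2 - 10*y - 5 is on the right; area = ∫[-2,-1] (-2*y**2 - 6*y - 4) dy = 1/3.

1/3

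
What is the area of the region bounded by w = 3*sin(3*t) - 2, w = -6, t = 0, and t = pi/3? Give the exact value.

On [0, pi/3], (3*sin(3*t) - 2) - (-6) = 3*sin(3*t) + 4 is ≥ 0 throughout, so the area is a single integral of |3*sin(3*t) + 4|.
∫[0,pi/3] (3*sin(3*t) + 4) dt = 2 + 4*pi/3.

2 + 4*pi/3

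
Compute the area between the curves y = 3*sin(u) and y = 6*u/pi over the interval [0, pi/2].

On [0, pi/2], (3*sin(u)) - (6*u/pi) = -6*u/pi + 3*sin(u) is ≥ 0 throughout, so the area is a single integral of |-6*u/pi + 3*sin(u)|.
∫[0,pi/2] (-6*u/pi + 3*sin(u)) du = 3 - 3*pi/4.

3 - 3*pi/4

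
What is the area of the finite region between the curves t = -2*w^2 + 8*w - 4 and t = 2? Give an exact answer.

Both boundary curves give t as a function of w, so integrate with respect to w. Setting them equal: -2*w^2 + 8*w - 6 = 0, i.e. -2*(w - 3)*(w - 1) = 0, so they meet at w = 1, 3.
For w in [1, 3], t = -2*w^2 + 8*w - 4 is on the right; area = ∫[1,3] (-2*w^2 + 8*w - 6) dw = 8/3.

8/3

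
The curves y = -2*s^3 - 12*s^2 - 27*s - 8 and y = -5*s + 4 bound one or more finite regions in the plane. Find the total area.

Set the curves equal: -2*s^3 - 12*s^2 - 27*s - 8 = -5*s + 4, so -2*s^3 - 12*s^2 - 22*s - 12 = 0, which factors as -2*(s + 1)*(s + 2)*(s + 3) = 0. The curves meet at s = -3, -2, -1.
On [-3, -2], y = -5*s + 4 is on top; that piece has area ∫[-3,-2] (-(-2*s^3 - 12*s^2 - 22*s - 12)) ds = 1/2.
On [-2, -1], y = -2*s^3 - 12*s^2 - 27*s - 8 is on top; that piece has area ∫[-2,-1] (-2*s^3 - 12*s^2 - 22*s - 12) ds = 1/2.
Total enclosed area = 1/2 + 1/2 = 1.

1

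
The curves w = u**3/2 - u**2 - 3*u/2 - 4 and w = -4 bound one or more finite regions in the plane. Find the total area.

Set the curves equal: u**3/2 - u**2 - 3*u/2 - 4 = -4, so u**3/2 - u**2 - 3*u/2 = 0, which factors as u*(u - 3)*(u + 1)/2 = 0. The curves meet at u = -1, 0, 3.
On [-1, 0], w = u**3/2 - u**2 - 3*u/2 - 4 is on top; that piece has area ∫[-1,0] (u**3/2 - u**2 - 3*u/2) du = 7/24.
On [0, 3], w = -4 is on top; that piece has area ∫[0,3] (-(u**3/2 - u**2 - 3*u/2)) du = 45/8.
Total enclosed area = 7/24 + 45/8 = 71/12.

71/12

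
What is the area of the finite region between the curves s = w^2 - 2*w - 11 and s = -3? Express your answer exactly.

36

Both boundary curves give s as a function of w, so integrate with respect to w. Setting them equal: w^2 - 2*w - 8 = 0, i.e. (w - 4)*(w + 2) = 0, so they meet at w = -2, 4.
For w in [-2, 4], s = w^2 - 2*w - 11 is on the left; area = ∫[-2,4] (-(w^2 - 2*w - 8)) dw = 36.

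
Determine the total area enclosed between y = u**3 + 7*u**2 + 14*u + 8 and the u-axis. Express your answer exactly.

The curve meets the u-axis where u**3 + 7*u**2 + 14*u + 8 = 0, i.e. (u + 1)*(u + 2)*(u + 4) = 0, at u = -4, -2, -1.
On [-4, -2] the curve lies above the axis; ∫[-4,-2] (u**3 + 7*u**2 + 14*u + 8) du = 8/3, giving area 8/3.
On [-2, -1] the curve lies below the axis; ∫[-2,-1] (u**3 + 7*u**2 + 14*u + 8) du = -5/12, giving area 5/12.
Total area = 8/3 + 5/12 = 37/12.

37/12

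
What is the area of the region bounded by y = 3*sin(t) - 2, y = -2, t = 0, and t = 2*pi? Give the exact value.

12

The difference (3*sin(t) - 2) - (-2) = 3*sin(t) changes sign at t = pi inside [0, 2*pi], so split the integral there.
∫[0,pi] (3*sin(t)) dt = 6.
∫[pi,2*pi] (3*sin(t)) dt = -6; the area of that piece is 6.
Total area = 6 + 6 = 12.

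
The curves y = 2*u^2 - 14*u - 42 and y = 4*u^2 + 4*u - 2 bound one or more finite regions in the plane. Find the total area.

Set the curves equal: 2*u^2 - 14*u - 42 = 4*u^2 + 4*u - 2, so -2*u^2 - 18*u - 40 = 0, which factors as -2*(u + 4)*(u + 5) = 0. The curves meet at u = -5, -4.
On [-5, -4], y = 2*u^2 - 14*u - 42 is on top; that piece has area ∫[-5,-4] (-2*u^2 - 18*u - 40) du = 1/3.

1/3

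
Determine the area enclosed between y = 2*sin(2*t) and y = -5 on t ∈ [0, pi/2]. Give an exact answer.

On [0, pi/2], (2*sin(2*t)) - (-5) = 2*sin(2*t) + 5 is ≥ 0 throughout, so the area is a single integral of |2*sin(2*t) + 5|.
∫[0,pi/2] (2*sin(2*t) + 5) dt = 2 + 5*pi/2.

2 + 5*pi/2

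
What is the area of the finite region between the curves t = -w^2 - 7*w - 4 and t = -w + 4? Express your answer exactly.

Both boundary curves give t as a function of w, so integrate with respect to w. Setting them equal: -w^2 - 6*w - 8 = 0, i.e. -(w + 2)*(w + 4) = 0, so they meet at w = -4, -2.
For w in [-4, -2], t = -w^2 - 7*w - 4 is on the right; area = ∫[-4,-2] (-w^2 - 6*w - 8) dw = 4/3.

4/3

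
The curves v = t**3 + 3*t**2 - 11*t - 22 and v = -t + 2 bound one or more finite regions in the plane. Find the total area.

407/4

Set the curves equal: t**3 + 3*t**2 - 11*t - 22 = -t + 2, so t**3 + 3*t**2 - 10*t - 24 = 0, which factors as (t - 3)*(t + 2)*(t + 4) = 0. The curves meet at t = -4, -2, 3.
On [-4, -2], v = t**3 + 3*t**2 - 11*t - 22 is on top; that piece has area ∫[-4,-2] (t**3 + 3*t**2 - 10*t - 24) dt = 8.
On [-2, 3], v = -t + 2 is on top; that piece has area ∫[-2,3] (-(t**3 + 3*t**2 - 10*t - 24)) dt = 375/4.
Total enclosed area = 8 + 375/4 = 407/4.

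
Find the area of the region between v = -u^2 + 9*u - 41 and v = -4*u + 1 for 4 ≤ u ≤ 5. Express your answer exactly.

On [4, 5], (-u^2 + 9*u - 41) - (-4*u + 1) = -u^2 + 13*u - 42 is ≤ 0 throughout, so the area is a single integral of |-u^2 + 13*u - 42|.
∫[4,5] (-u^2 + 13*u - 42) du = -23/6; the area of that piece is 23/6.

23/6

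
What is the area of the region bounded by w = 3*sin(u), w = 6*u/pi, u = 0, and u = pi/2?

3 - 3*pi/4

On [0, pi/2], (3*sin(u)) - (6*u/pi) = -6*u/pi + 3*sin(u) is ≥ 0 throughout, so the area is a single integral of |-6*u/pi + 3*sin(u)|.
∫[0,pi/2] (-6*u/pi + 3*sin(u)) du = 3 - 3*pi/4.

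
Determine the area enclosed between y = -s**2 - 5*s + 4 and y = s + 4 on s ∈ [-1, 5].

The difference (-s**2 - 5*s + 4) - (s + 4) = -s**2 - 6*s changes sign at s = 0 inside [-1, 5], so split the integral there.
∫[-1,0] (-s**2 - 6*s) ds = 8/3.
∫[0,5] (-s**2 - 6*s) ds = -350/3; the area of that piece is 350/3.
Total area = 8/3 + 350/3 = 358/3.

358/3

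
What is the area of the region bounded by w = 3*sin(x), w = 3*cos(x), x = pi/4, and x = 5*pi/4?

6*sqrt(2)

On [pi/4, 5*pi/4], (3*sin(x)) - (3*cos(x)) = 3*sin(x) - 3*cos(x) is ≥ 0 throughout, so the area is a single integral of |3*sin(x) - 3*cos(x)|.
∫[pi/4,5*pi/4] (3*sin(x) - 3*cos(x)) dx = 6*sqrt(2).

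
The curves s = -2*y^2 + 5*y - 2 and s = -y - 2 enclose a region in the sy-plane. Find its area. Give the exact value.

Both boundary curves give s as a function of y, so integrate with respect to y. Setting them equal: -2*y^2 + 6*y = 0, i.e. -2*y*(y - 3) = 0, so they meet at y = 0, 3.
For y in [0, 3], s = -2*y^2 + 5*y - 2 is on the right; area = ∫[0,3] (-2*y^2 + 6*y) dy = 9.

9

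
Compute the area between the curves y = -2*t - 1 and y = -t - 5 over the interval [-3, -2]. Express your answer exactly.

On [-3, -2], (-2*t - 1) - (-t - 5) = -t + 4 is ≥ 0 throughout, so the area is a single integral of |-t + 4|.
∫[-3,-2] (-t + 4) dt = 13/2.

13/2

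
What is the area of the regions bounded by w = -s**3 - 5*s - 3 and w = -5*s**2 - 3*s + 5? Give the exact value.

253/12

Set the curves equal: -s**3 - 5*s - 3 = -5*s**2 - 3*s + 5, so -s**3 + 5*s**2 - 2*s - 8 = 0, which factors as -(s - 4)*(s - 2)*(s + 1) = 0. The curves meet at s = -1, 2, 4.
On [-1, 2], w = -5*s**2 - 3*s + 5 is on top; that piece has area ∫[-1,2] (-(-s**3 + 5*s**2 - 2*s - 8)) ds = 63/4.
On [2, 4], w = -s**3 - 5*s - 3 is on top; that piece has area ∫[2,4] (-s**3 + 5*s**2 - 2*s - 8) ds = 16/3.
Total enclosed area = 63/4 + 16/3 = 253/12.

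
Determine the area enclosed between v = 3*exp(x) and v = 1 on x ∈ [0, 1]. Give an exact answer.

On [0, 1], (3*exp(x)) - (1) = 3*exp(x) - 1 is ≥ 0 throughout, so the area is a single integral of |3*exp(x) - 1|.
∫[0,1] (3*exp(x) - 1) dx = -4 + 3*exp(1).

-4 + 3*exp(1)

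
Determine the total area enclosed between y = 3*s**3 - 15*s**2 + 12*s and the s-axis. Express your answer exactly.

The curve meets the s-axis where 3*s**3 - 15*s**2 + 12*s = 0, i.e. 3*s*(s - 4)*(s - 1) = 0, at s = 0, 1, 4.
On [0, 1] the curve lies above the axis; ∫[0,1] (3*s**3 - 15*s**2 + 12*s) ds = 7/4, giving area 7/4.
On [1, 4] the curve lies below the axis; ∫[1,4] (3*s**3 - 15*s**2 + 12*s) ds = -135/4, giving area 135/4.
Total area = 7/4 + 135/4 = 71/2.

71/2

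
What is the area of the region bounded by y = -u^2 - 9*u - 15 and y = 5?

Set the curves equal: -u^2 - 9*u - 15 = 5, so -u^2 - 9*u - 20 = 0, which factors as -(u + 4)*(u + 5) = 0. The curves meet at u = -5, -4.
On [-5, -4], y = -u^2 - 9*u - 15 is on top; that piece has area ∫[-5,-4] (-u^2 - 9*u - 20) du = 1/6.

1/6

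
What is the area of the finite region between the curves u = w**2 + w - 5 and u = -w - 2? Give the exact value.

Both boundary curves give u as a function of w, so integrate with respect to w. Setting them equal: w**2 + 2*w - 3 = 0, i.e. (w - 1)*(w + 3) = 0, so they meet at w = -3, 1.
For w in [-3, 1], u = w**2 + w - 5 is on the left; area = ∫[-3,1] (-(w**2 + 2*w - 3)) dw = 32/3.

32/3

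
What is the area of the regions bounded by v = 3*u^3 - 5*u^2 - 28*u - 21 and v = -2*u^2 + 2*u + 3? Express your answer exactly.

443/2

Set the curves equal: 3*u^3 - 5*u^2 - 28*u - 21 = -2*u^2 + 2*u + 3, so 3*u^3 - 3*u^2 - 30*u - 24 = 0, which factors as 3*(u - 4)*(u + 1)*(u + 2) = 0. The curves meet at u = -2, -1, 4.
On [-2, -1], v = 3*u^3 - 5*u^2 - 28*u - 21 is on top; that piece has area ∫[-2,-1] (3*u^3 - 3*u^2 - 30*u - 24) du = 11/4.
On [-1, 4], v = -2*u^2 + 2*u + 3 is on top; that piece has area ∫[-1,4] (-(3*u^3 - 3*u^2 - 30*u - 24)) du = 875/4.
Total enclosed area = 11/4 + 875/4 = 443/2.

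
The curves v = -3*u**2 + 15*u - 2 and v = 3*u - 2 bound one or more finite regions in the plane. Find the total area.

Set the curves equal: -3*u**2 + 15*u - 2 = 3*u - 2, so -3*u**2 + 12*u = 0, which factors as -3*u*(u - 4) = 0. The curves meet at u = 0, 4.
On [0, 4], v = -3*u**2 + 15*u - 2 is on top; that piece has area ∫[0,4] (-3*u**2 + 12*u) du = 32.

32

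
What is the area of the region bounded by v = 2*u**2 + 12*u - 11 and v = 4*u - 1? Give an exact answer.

72

Set the curves equal: 2*u**2 + 12*u - 11 = 4*u - 1, so 2*u**2 + 8*u - 10 = 0, which factors as 2*(u - 1)*(u + 5) = 0. The curves meet at u = -5, 1.
On [-5, 1], v = 4*u - 1 is on top; that piece has area ∫[-5,1] (-(2*u**2 + 8*u - 10)) du = 72.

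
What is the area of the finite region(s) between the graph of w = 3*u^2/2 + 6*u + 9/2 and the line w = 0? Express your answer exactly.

2

The curve meets the u-axis where 3*u^2/2 + 6*u + 9/2 = 0, i.e. 3*(u + 1)*(u + 3)/2 = 0, at u = -3, -1.
On [-3, -1] the curve lies below the axis; ∫[-3,-1] (3*u^2/2 + 6*u + 9/2) du = -2, giving area 2.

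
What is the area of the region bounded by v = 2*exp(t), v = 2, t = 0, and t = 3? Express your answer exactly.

-8 + 2*exp(3)

On [0, 3], (2*exp(t)) - (2) = 2*exp(t) - 2 is ≥ 0 throughout, so the area is a single integral of |2*exp(t) - 2|.
∫[0,3] (2*exp(t) - 2) dt = -8 + 2*exp(3).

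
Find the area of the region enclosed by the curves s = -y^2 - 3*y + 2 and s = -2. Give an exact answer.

125/6

Both boundary curves give s as a function of y, so integrate with respect to y. Setting them equal: -y^2 - 3*y + 4 = 0, i.e. -(y - 1)*(y + 4) = 0, so they meet at y = -4, 1.
For y in [-4, 1], s = -y^2 - 3*y + 2 is on the right; area = ∫[-4,1] (-y^2 - 3*y + 4) dy = 125/6.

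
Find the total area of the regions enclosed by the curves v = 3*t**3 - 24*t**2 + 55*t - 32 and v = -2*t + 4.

Set the curves equal: 3*t**3 - 24*t**2 + 55*t - 32 = -2*t + 4, so 3*t**3 - 24*t**2 + 57*t - 36 = 0, which factors as 3*(t - 4)*(t - 3)*(t - 1) = 0. The curves meet at t = 1, 3, 4.
On [1, 3], v = 3*t**3 - 24*t**2 + 55*t - 32 is on top; that piece has area ∫[1,3] (3*t**3 - 24*t**2 + 57*t - 36) dt = 8.
On [3, 4], v = -2*t + 4 is on top; that piece has area ∫[3,4] (-(3*t**3 - 24*t**2 + 57*t - 36)) dt = 5/4.
Total enclosed area = 8 + 5/4 = 37/4.

37/4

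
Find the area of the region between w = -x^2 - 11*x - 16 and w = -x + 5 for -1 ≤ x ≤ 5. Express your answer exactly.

288

On [-1, 5], (-x^2 - 11*x - 16) - (-x + 5) = -x^2 - 10*x - 21 is ≤ 0 throughout, so the area is a single integral of |-x^2 - 10*x - 21|.
∫[-1,5] (-x^2 - 10*x - 21) dx = -288; the area of that piece is 288.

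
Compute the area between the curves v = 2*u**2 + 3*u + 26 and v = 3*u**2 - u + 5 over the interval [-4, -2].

The difference (2*u**2 + 3*u + 26) - (3*u**2 - u + 5) = -u**2 + 4*u + 21 changes sign at u = -3 inside [-4, -2], so split the integral there.
∫[-4,-3] (-u**2 + 4*u + 21) du = -16/3; the area of that piece is 16/3.
∫[-3,-2] (-u**2 + 4*u + 21) du = 14/3.
Total area = 16/3 + 14/3 = 10.

10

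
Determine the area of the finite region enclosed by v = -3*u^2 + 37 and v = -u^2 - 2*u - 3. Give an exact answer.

Set the curves equal: -3*u^2 + 37 = -u^2 - 2*u - 3, so -2*u^2 + 2*u + 40 = 0, which factors as -2*(u - 5)*(u + 4) = 0. The curves meet at u = -4, 5.
On [-4, 5], v = -3*u^2 + 37 is on top; that piece has area ∫[-4,5] (-2*u^2 + 2*u + 40) du = 243.

243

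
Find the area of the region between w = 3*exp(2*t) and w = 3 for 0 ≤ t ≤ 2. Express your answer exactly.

-15/2 + 3*exp(4)/2

On [0, 2], (3*exp(2*t)) - (3) = 3*exp(2*t) - 3 is ≥ 0 throughout, so the area is a single integral of |3*exp(2*t) - 3|.
∫[0,2] (3*exp(2*t) - 3) dt = -15/2 + 3*exp(4)/2.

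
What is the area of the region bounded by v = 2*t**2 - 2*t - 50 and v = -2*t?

Set the curves equal: 2*t**2 - 2*t - 50 = -2*t, so 2*t**2 - 50 = 0, which factors as 2*(t - 5)*(t + 5) = 0. The curves meet at t = -5, 5.
On [-5, 5], v = -2*t is on top; that piece has area ∫[-5,5] (-(2*t**2 - 50)) dt = 1000/3.

1000/3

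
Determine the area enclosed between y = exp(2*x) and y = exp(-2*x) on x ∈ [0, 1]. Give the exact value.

-1 + exp(-2)/2 + exp(2)/2

On [0, 1], (exp(2*x)) - (exp(-2*x)) = exp(2*x) - exp(-2*x) is ≥ 0 throughout, so the area is a single integral of |exp(2*x) - exp(-2*x)|.
∫[0,1] (exp(2*x) - exp(-2*x)) dx = -1 + exp(-2)/2 + exp(2)/2.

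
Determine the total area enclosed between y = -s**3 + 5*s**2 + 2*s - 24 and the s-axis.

443/6

The curve meets the s-axis where -s**3 + 5*s**2 + 2*s - 24 = 0, i.e. -(s - 4)*(s - 3)*(s + 2) = 0, at s = -2, 3, 4.
On [-2, 3] the curve lies below the axis; ∫[-2,3] (-s**3 + 5*s**2 + 2*s - 24) ds = -875/12, giving area 875/12.
On [3, 4] the curve lies above the axis; ∫[3,4] (-s**3 + 5*s**2 + 2*s - 24) ds = 11/12, giving area 11/12.
Total area = 875/12 + 11/12 = 443/6.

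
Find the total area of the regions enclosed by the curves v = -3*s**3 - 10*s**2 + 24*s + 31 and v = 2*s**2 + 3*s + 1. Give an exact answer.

937/4

Set the curves equal: -3*s**3 - 10*s**2 + 24*s + 31 = 2*s**2 + 3*s + 1, so -3*s**3 - 12*s**2 + 21*s + 30 = 0, which factors as -3*(s - 2)*(s + 1)*(s + 5) = 0. The curves meet at s = -5, -1, 2.
On [-5, -1], v = 2*s**2 + 3*s + 1 is on top; that piece has area ∫[-5,-1] (-(-3*s**3 - 12*s**2 + 21*s + 30)) ds = 160.
On [-1, 2], v = -3*s**3 - 10*s**2 + 24*s + 31 is on top; that piece has area ∫[-1,2] (-3*s**3 - 12*s**2 + 21*s + 30) ds = 297/4.
Total enclosed area = 160 + 297/4 = 937/4.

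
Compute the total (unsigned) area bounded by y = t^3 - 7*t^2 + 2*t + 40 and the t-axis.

The curve meets the t-axis where t^3 - 7*t^2 + 2*t + 40 = 0, i.e. (t - 5)*(t - 4)*(t + 2) = 0, at t = -2, 4, 5.
On [-2, 4] the curve lies above the axis; ∫[-2,4] (t^3 - 7*t^2 + 2*t + 40) dt = 144, giving area 144.
On [4, 5] the curve lies below the axis; ∫[4,5] (t^3 - 7*t^2 + 2*t + 40) dt = -13/12, giving area 13/12.
Total area = 144 + 13/12 = 1741/12.

1741/12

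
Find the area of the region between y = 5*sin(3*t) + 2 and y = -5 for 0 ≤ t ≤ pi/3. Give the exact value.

10/3 + 7*pi/3

On [0, pi/3], (5*sin(3*t) + 2) - (-5) = 5*sin(3*t) + 7 is ≥ 0 throughout, so the area is a single integral of |5*sin(3*t) + 7|.
∫[0,pi/3] (5*sin(3*t) + 7) dt = 10/3 + 7*pi/3.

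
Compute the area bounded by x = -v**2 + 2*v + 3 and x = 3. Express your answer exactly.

4/3

Both boundary curves give x as a function of v, so integrate with respect to v. Setting them equal: -v**2 + 2*v = 0, i.e. -v*(v - 2) = 0, so they meet at v = 0, 2.
For v in [0, 2], x = -v**2 + 2*v + 3 is on the right; area = ∫[0,2] (-v**2 + 2*v) dv = 4/3.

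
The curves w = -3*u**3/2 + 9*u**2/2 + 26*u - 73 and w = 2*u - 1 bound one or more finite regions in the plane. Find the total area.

1551/4

Set the curves equal: -3*u**3/2 + 9*u**2/2 + 26*u - 73 = 2*u - 1, so -3*u**3/2 + 9*u**2/2 + 24*u - 72 = 0, which factors as -3*(u - 4)*(u - 3)*(u + 4)/2 = 0. The curves meet at u = -4, 3, 4.
On [-4, 3], w = 2*u - 1 is on top; that piece has area ∫[-4,3] (-(-3*u**3/2 + 9*u**2/2 + 24*u - 72)) du = 3087/8.
On [3, 4], w = -3*u**3/2 + 9*u**2/2 + 26*u - 73 is on top; that piece has area ∫[3,4] (-3*u**3/2 + 9*u**2/2 + 24*u - 72) du = 15/8.
Total enclosed area = 3087/8 + 15/8 = 1551/4.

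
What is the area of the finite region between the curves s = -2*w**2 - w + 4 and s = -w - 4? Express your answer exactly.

64/3

Both boundary curves give s as a function of w, so integrate with respect to w. Setting them equal: -2*w**2 + 8 = 0, i.e. -2*(w - 2)*(w + 2) = 0, so they meet at w = -2, 2.
For w in [-2, 2], s = -2*w**2 - w + 4 is on the right; area = ∫[-2,2] (-2*w**2 + 8) dw = 64/3.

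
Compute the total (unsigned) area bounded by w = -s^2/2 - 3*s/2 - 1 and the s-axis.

1/12

The curve meets the s-axis where -s^2/2 - 3*s/2 - 1 = 0, i.e. -(s + 1)*(s + 2)/2 = 0, at s = -2, -1.
On [-2, -1] the curve lies above the axis; ∫[-2,-1] (-s^2/2 - 3*s/2 - 1) ds = 1/12, giving area 1/12.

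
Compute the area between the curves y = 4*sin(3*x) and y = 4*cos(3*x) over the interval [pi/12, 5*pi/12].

8*sqrt(2)/3

On [pi/12, 5*pi/12], (4*sin(3*x)) - (4*cos(3*x)) = 4*sin(3*x) - 4*cos(3*x) is ≥ 0 throughout, so the area is a single integral of |4*sin(3*x) - 4*cos(3*x)|.
∫[pi/12,5*pi/12] (4*sin(3*x) - 4*cos(3*x)) dx = 8*sqrt(2)/3.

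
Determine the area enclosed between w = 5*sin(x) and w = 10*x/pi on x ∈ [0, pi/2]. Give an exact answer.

5 - 5*pi/4

On [0, pi/2], (5*sin(x)) - (10*x/pi) = -10*x/pi + 5*sin(x) is ≥ 0 throughout, so the area is a single integral of |-10*x/pi + 5*sin(x)|.
∫[0,pi/2] (-10*x/pi + 5*sin(x)) dx = 5 - 5*pi/4.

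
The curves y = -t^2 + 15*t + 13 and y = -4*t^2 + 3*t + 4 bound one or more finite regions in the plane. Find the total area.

Set the curves equal: -t^2 + 15*t + 13 = -4*t^2 + 3*t + 4, so 3*t^2 + 12*t + 9 = 0, which factors as 3*(t + 1)*(t + 3) = 0. The curves meet at t = -3, -1.
On [-3, -1], y = -4*t^2 + 3*t + 4 is on top; that piece has area ∫[-3,-1] (-(3*t^2 + 12*t + 9)) dt = 4.

4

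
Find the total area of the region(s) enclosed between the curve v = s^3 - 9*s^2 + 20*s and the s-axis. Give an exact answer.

131/4

The curve meets the s-axis where s^3 - 9*s^2 + 20*s = 0, i.e. s*(s - 5)*(s - 4) = 0, at s = 0, 4, 5.
On [0, 4] the curve lies above the axis; ∫[0,4] (s^3 - 9*s^2 + 20*s) ds = 32, giving area 32.
On [4, 5] the curve lies below the axis; ∫[4,5] (s^3 - 9*s^2 + 20*s) ds = -3/4, giving area 3/4.
Total area = 32 + 3/4 = 131/4.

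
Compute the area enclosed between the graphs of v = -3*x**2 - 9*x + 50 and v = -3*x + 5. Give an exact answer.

256

Set the curves equal: -3*x**2 - 9*x + 50 = -3*x + 5, so -3*x**2 - 6*x + 45 = 0, which factors as -3*(x - 3)*(x + 5) = 0. The curves meet at x = -5, 3.
On [-5, 3], v = -3*x**2 - 9*x + 50 is on top; that piece has area ∫[-5,3] (-3*x**2 - 6*x + 45) dx = 256.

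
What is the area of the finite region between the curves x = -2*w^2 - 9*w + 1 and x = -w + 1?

Both boundary curves give x as a function of w, so integrate with respect to w. Setting them equal: -2*w^2 - 8*w = 0, i.e. -2*w*(w + 4) = 0, so they meet at w = -4, 0.
For w in [-4, 0], x = -2*w^2 - 9*w + 1 is on the right; area = ∫[-4,0] (-2*w^2 - 8*w) dw = 64/3.

64/3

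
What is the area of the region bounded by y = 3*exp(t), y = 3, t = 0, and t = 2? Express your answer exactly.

On [0, 2], (3*exp(t)) - (3) = 3*exp(t) - 3 is ≥ 0 throughout, so the area is a single integral of |3*exp(t) - 3|.
∫[0,2] (3*exp(t) - 3) dt = -9 + 3*exp(2).

-9 + 3*exp(2)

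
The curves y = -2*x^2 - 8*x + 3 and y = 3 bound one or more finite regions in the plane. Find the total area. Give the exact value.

Set the curves equal: -2*x^2 - 8*x + 3 = 3, so -2*x^2 - 8*x = 0, which factors as -2*x*(x + 4) = 0. The curves meet at x = -4, 0.
On [-4, 0], y = -2*x^2 - 8*x + 3 is on top; that piece has area ∫[-4,0] (-2*x^2 - 8*x) dx = 64/3.

64/3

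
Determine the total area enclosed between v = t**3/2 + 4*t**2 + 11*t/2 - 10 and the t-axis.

The curve meets the t-axis where t**3/2 + 4*t**2 + 11*t/2 - 10 = 0, i.e. (t - 1)*(t + 4)*(t + 5)/2 = 0, at t = -5, -4, 1.
On [-5, -4] the curve lies above the axis; ∫[-5,-4] (t**3/2 + 4*t**2 + 11*t/2 - 10) dt = 11/24, giving area 11/24.
On [-4, 1] the curve lies below the axis; ∫[-4,1] (t**3/2 + 4*t**2 + 11*t/2 - 10) dt = -875/24, giving area 875/24.
Total area = 11/24 + 875/24 = 443/12.

443/12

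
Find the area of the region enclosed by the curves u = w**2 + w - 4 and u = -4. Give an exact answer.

Both boundary curves give u as a function of w, so integrate with respect to w. Setting them equal: w**2 + w = 0, i.e. w*(w + 1) = 0, so they meet at w = -1, 0.
For w in [-1, 0], u = w**2 + w - 4 is on the left; area = ∫[-1,0] (-(w**2 + w)) dw = 1/6.

1/6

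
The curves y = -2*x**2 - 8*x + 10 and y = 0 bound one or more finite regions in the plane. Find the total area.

Set the curves equal: -2*x**2 - 8*x + 10 = 0, so -2*x**2 - 8*x + 10 = 0, which factors as -2*(x - 1)*(x + 5) = 0. The curves meet at x = -5, 1.
On [-5, 1], y = -2*x**2 - 8*x + 10 is on top; that piece has area ∫[-5,1] (-2*x**2 - 8*x + 10) dx = 72.

72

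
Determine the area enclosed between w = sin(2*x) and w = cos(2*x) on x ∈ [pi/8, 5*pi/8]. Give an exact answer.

On [pi/8, 5*pi/8], (sin(2*x)) - (cos(2*x)) = sin(2*x) - cos(2*x) is ≥ 0 throughout, so the area is a single integral of |sin(2*x) - cos(2*x)|.
∫[pi/8,5*pi/8] (sin(2*x) - cos(2*x)) dx = sqrt(2).

sqrt(2)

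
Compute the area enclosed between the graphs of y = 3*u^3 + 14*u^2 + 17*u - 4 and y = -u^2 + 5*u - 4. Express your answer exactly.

71/2

Set the curves equal: 3*u^3 + 14*u^2 + 17*u - 4 = -u^2 + 5*u - 4, so 3*u^3 + 15*u^2 + 12*u = 0, which factors as 3*u*(u + 1)*(u + 4) = 0. The curves meet at u = -4, -1, 0.
On [-4, -1], y = 3*u^3 + 14*u^2 + 17*u - 4 is on top; that piece has area ∫[-4,-1] (3*u^3 + 15*u^2 + 12*u) du = 135/4.
On [-1, 0], y = -u^2 + 5*u - 4 is on top; that piece has area ∫[-1,0] (-(3*u^3 + 15*u^2 + 12*u)) du = 7/4.
Total enclosed area = 135/4 + 7/4 = 71/2.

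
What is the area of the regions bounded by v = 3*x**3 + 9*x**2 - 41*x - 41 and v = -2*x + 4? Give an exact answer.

384

Set the curves equal: 3*x**3 + 9*x**2 - 41*x - 41 = -2*x + 4, so 3*x**3 + 9*x**2 - 39*x - 45 = 0, which factors as 3*(x - 3)*(x + 1)*(x + 5) = 0. The curves meet at x = -5, -1, 3.
On [-5, -1], v = 3*x**3 + 9*x**2 - 41*x - 41 is on top; that piece has area ∫[-5,-1] (3*x**3 + 9*x**2 - 39*x - 45) dx = 192.
On [-1, 3], v = -2*x + 4 is on top; that piece has area ∫[-1,3] (-(3*x**3 + 9*x**2 - 39*x - 45)) dx = 192.
Total enclosed area = 192 + 192 = 384.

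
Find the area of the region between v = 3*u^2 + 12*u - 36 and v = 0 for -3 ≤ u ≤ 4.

The difference (3*u^2 + 12*u - 36) - (0) = 3*u^2 + 12*u - 36 changes sign at u = 2 inside [-3, 4], so split the integral there.
∫[-3,2] (3*u^2 + 12*u - 36) du = -175; the area of that piece is 175.
∫[2,4] (3*u^2 + 12*u - 36) du = 56.
Total area = 175 + 56 = 231.

231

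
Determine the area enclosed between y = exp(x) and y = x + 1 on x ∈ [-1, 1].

On [-1, 1], (exp(x)) - (x + 1) = -x + exp(x) - 1 is ≥ 0 throughout, so the area is a single integral of |-x + exp(x) - 1|.
∫[-1,1] (-x + exp(x) - 1) dx = -2 - exp(-1) + exp(1).

-2 - exp(-1) + exp(1)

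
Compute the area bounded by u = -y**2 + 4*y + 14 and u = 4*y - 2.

256/3

Both boundary curves give u as a function of y, so integrate with respect to y. Setting them equal: -y**2 + 16 = 0, i.e. -(y - 4)*(y + 4) = 0, so they meet at y = -4, 4.
For y in [-4, 4], u = -y**2 + 4*y + 14 is on the right; area = ∫[-4,4] (-y**2 + 16) dy = 256/3.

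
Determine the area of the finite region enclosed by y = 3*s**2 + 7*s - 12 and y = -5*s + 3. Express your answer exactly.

Set the curves equal: 3*s**2 + 7*s - 12 = -5*s + 3, so 3*s**2 + 12*s - 15 = 0, which factors as 3*(s - 1)*(s + 5) = 0. The curves meet at s = -5, 1.
On [-5, 1], y = -5*s + 3 is on top; that piece has area ∫[-5,1] (-(3*s**2 + 12*s - 15)) ds = 108.

108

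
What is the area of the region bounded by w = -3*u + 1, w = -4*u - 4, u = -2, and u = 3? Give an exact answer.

55/2

On [-2, 3], (-3*u + 1) - (-4*u - 4) = u + 5 is ≥ 0 throughout, so the area is a single integral of |u + 5|.
∫[-2,3] (u + 5) du = 55/2.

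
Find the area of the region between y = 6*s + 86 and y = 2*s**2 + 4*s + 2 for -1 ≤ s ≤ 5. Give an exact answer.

444

On [-1, 5], (6*s + 86) - (2*s**2 + 4*s + 2) = -2*s**2 + 2*s + 84 is ≥ 0 throughout, so the area is a single integral of |-2*s**2 + 2*s + 84|.
∫[-1,5] (-2*s**2 + 2*s + 84) ds = 444.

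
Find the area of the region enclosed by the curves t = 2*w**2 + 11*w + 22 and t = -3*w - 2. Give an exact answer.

Both boundary curves give t as a function of w, so integrate with respect to w. Setting them equal: 2*w**2 + 14*w + 24 = 0, i.e. 2*(w + 3)*(w + 4) = 0, so they meet at w = -4, -3.
For w in [-4, -3], t = 2*w**2 + 11*w + 22 is on the left; area = ∫[-4,-3] (-(2*w**2 + 14*w + 24)) dw = 1/3.

1/3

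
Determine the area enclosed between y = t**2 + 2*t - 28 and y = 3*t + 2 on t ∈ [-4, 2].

150

On [-4, 2], (t**2 + 2*t - 28) - (3*t + 2) = t**2 - t - 30 is ≤ 0 throughout, so the area is a single integral of |t**2 - t - 30|.
∫[-4,2] (t**2 - t - 30) dt = -150; the area of that piece is 150.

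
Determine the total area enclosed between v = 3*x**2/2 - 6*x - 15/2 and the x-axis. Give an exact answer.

54

The curve meets the x-axis where 3*x**2/2 - 6*x - 15/2 = 0, i.e. 3*(x - 5)*(x + 1)/2 = 0, at x = -1, 5.
On [-1, 5] the curve lies below the axis; ∫[-1,5] (3*x**2/2 - 6*x - 15/2) dx = -54, giving area 54.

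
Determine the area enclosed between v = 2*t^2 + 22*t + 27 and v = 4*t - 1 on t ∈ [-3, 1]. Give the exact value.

202/3

The difference (2*t^2 + 22*t + 27) - (4*t - 1) = 2*t^2 + 18*t + 28 changes sign at t = -2 inside [-3, 1], so split the integral there.
∫[-3,-2] (2*t^2 + 18*t + 28) dt = -13/3; the area of that piece is 13/3.
∫[-2,1] (2*t^2 + 18*t + 28) dt = 63.
Total area = 13/3 + 63 = 202/3.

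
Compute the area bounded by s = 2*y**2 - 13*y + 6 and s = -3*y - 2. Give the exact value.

Both boundary curves give s as a function of y, so integrate with respect to y. Setting them equal: 2*y**2 - 10*y + 8 = 0, i.e. 2*(y - 4)*(y - 1) = 0, so they meet at y = 1, 4.
For y in [1, 4], s = 2*y**2 - 13*y + 6 is on the left; area = ∫[1,4] (-(2*y**2 - 10*y + 8)) dy = 9.

9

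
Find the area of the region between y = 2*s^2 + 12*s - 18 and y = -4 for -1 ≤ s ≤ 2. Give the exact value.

The difference (2*s^2 + 12*s - 18) - (-4) = 2*s^2 + 12*s - 14 changes sign at s = 1 inside [-1, 2], so split the integral there.
∫[-1,1] (2*s^2 + 12*s - 14) ds = -80/3; the area of that piece is 80/3.
∫[1,2] (2*s^2 + 12*s - 14) ds = 26/3.
Total area = 80/3 + 26/3 = 106/3.

106/3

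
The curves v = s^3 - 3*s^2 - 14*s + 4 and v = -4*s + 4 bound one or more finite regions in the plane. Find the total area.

Set the curves equal: s^3 - 3*s^2 - 14*s + 4 = -4*s + 4, so s^3 - 3*s^2 - 10*s = 0, which factors as s*(s - 5)*(s + 2) = 0. The curves meet at s = -2, 0, 5.
On [-2, 0], v = s^3 - 3*s^2 - 14*s + 4 is on top; that piece has area ∫[-2,0] (s^3 - 3*s^2 - 10*s) ds = 8.
On [0, 5], v = -4*s + 4 is on top; that piece has area ∫[0,5] (-(s^3 - 3*s^2 - 10*s)) ds = 375/4.
Total enclosed area = 8 + 375/4 = 407/4.

407/4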